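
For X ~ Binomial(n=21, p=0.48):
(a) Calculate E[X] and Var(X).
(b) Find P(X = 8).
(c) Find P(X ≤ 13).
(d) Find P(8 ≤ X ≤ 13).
(a) E[X] = 10.0800, Var(X) = 5.2416
(b) P(X = 8) = 0.116551
(c) P(X ≤ 13) = 0.932843
(d) P(8 ≤ X ≤ 13) = 0.803323

We have X ~ Binomial(n=21, p=0.48).

(a) Moments:
E[X] = 10.0800
Var(X) = 5.2416
σ = √Var(X) = 2.2895

(b) Point probability using PMF:
P(X = 8) = 0.116551

(c) Cumulative probability using CDF:
P(X ≤ 13) = F(13) = 0.932843

(d) Range probability:
P(8 ≤ X ≤ 13) = P(X ≤ 13) - P(X ≤ 7)
                   = F(13) - F(7)
                   = 0.932843 - 0.129520
                   = 0.803323

This means approximately 80.3% of outcomes fall in the interval [8, 13].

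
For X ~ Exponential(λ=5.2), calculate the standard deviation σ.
0.1923

We have X ~ Exponential(λ=5.2).

For an Exponential distribution with λ=5.2:
σ = √Var(X) = 0.1923

The standard deviation is the square root of the variance.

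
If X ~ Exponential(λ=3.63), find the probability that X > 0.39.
0.242756

We have X ~ Exponential(λ=3.63).

P(X > 0.39) = 1 - P(X ≤ 0.39)
                = 1 - F(0.39)
                = 1 - 0.757244
                = 0.242756

So there's approximately a 24.3% chance that X exceeds 0.39.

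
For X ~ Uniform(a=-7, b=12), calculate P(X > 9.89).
0.111053

We have X ~ Uniform(a=-7, b=12).

P(X > 9.89) = 1 - P(X ≤ 9.89)
                = 1 - F(9.89)
                = 1 - 0.888947
                = 0.111053

So there's approximately a 11.1% chance that X exceeds 9.89.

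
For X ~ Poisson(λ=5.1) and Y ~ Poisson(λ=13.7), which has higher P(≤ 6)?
X has higher probability (P(X ≤ 6) = 0.7474 > P(Y ≤ 6) = 0.0171)

Compute P(≤ 6) for each distribution:

X ~ Poisson(λ=5.1):
P(X ≤ 6) = 0.7474

Y ~ Poisson(λ=13.7):
P(Y ≤ 6) = 0.0171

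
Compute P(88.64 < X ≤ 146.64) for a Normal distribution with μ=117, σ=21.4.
0.824434

We have X ~ Normal(μ=117, σ=21.4).

To find P(88.64 < X ≤ 146.64), we use:
P(88.64 < X ≤ 146.64) = P(X ≤ 146.64) - P(X ≤ 88.64)
                 = F(146.64) - F(88.64)
                 = 0.916981 - 0.092547
                 = 0.824434

So there's approximately a 82.4% chance that X falls in this range.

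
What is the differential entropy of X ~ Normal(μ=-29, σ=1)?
1.4189 nats

We have X ~ Normal(μ=-29, σ=1).

The differential entropy measures the uncertainty or information content of the distribution.

For a Normal distribution with μ=-29, σ=1:
h(X) = 1.4189 nats

(In bits, this would be 2.0471 bits.)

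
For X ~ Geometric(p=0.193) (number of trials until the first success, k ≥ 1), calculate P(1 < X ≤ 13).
0.745432

We have X ~ Geometric(p=0.193) (number of trials until the first success, k ≥ 1).

To find P(1 < X ≤ 13), we use:
P(1 < X ≤ 13) = P(X ≤ 13) - P(X ≤ 1)
                 = F(13) - F(1)
                 = 0.938432 - 0.193000
                 = 0.745432

So there's approximately a 74.5% chance that X falls in this range.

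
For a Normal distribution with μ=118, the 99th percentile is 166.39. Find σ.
σ = 20.8008

For X ~ Normal(μ, σ), the p-th percentile satisfies x = μ + z_p × σ,
where z_p = Φ⁻¹(p) is the standard normal quantile.

Step 1: z_{0.99} = Φ⁻¹(0.99) = 2.3263

Step 2: Solve for σ:
166.39 = 118 + 2.3263 × σ
σ = (166.39 - 118) / 2.3263
σ = 48.39 / 2.3263
σ = 20.8008

Verification: μ + z × σ = 118 + 2.3263 × 20.8008 = 166.39 ✓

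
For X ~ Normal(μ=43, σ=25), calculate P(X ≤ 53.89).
0.668437

We have X ~ Normal(μ=43, σ=25).

The CDF gives us P(X ≤ k).

Using the CDF:
P(X ≤ 53.89) = 0.668437

This means there's approximately a 66.8% chance that X is at most 53.89.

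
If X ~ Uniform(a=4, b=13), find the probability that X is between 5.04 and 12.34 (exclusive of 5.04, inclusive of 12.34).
0.811111

We have X ~ Uniform(a=4, b=13).

To find P(5.04 < X ≤ 12.34), we use:
P(5.04 < X ≤ 12.34) = P(X ≤ 12.34) - P(X ≤ 5.04)
                 = F(12.34) - F(5.04)
                 = 0.926667 - 0.115556
                 = 0.811111

So there's approximately a 81.1% chance that X falls in this range.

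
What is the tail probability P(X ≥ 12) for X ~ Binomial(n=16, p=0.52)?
0.053725

We have X ~ Binomial(n=16, p=0.52).

For discrete distributions, P(X ≥ 12) = 1 - P(X ≤ 11).

P(X ≤ 11) = 0.946275
P(X ≥ 12) = 1 - 0.946275 = 0.053725

So there's approximately a 5.4% chance that X is at least 12.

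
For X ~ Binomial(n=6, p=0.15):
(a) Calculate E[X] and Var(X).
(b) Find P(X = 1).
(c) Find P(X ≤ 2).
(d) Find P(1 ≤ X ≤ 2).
(a) E[X] = 0.9000, Var(X) = 0.7650
(b) P(X = 1) = 0.399335
(c) P(X ≤ 2) = 0.952661
(d) P(1 ≤ X ≤ 2) = 0.575512

We have X ~ Binomial(n=6, p=0.15).

(a) Moments:
E[X] = 0.9000
Var(X) = 0.7650
σ = √Var(X) = 0.8746

(b) Point probability using PMF:
P(X = 1) = 0.399335

(c) Cumulative probability using CDF:
P(X ≤ 2) = F(2) = 0.952661

(d) Range probability:
P(1 ≤ X ≤ 2) = P(X ≤ 2) - P(X ≤ 0)
                   = F(2) - F(0)
                   = 0.952661 - 0.377150
                   = 0.575512

This means approximately 57.6% of outcomes fall in the interval [1, 2].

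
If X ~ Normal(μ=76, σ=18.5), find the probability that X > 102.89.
0.073041

We have X ~ Normal(μ=76, σ=18.5).

P(X > 102.89) = 1 - P(X ≤ 102.89)
                = 1 - F(102.89)
                = 1 - 0.926959
                = 0.073041

So there's approximately a 7.3% chance that X exceeds 102.89.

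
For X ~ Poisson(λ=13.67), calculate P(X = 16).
0.082200

We have X ~ Poisson(λ=13.67).

For a Poisson distribution, the PMF gives us the probability of each outcome.

Using the PMF formula:
P(X = 16) = 0.082200

Rounded to 4 decimal places: 0.0822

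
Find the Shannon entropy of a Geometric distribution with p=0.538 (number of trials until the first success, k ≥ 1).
1.2830 nats

We have X ~ Geometric(p=0.538) (number of trials until the first success, k ≥ 1).

The Shannon entropy measures the uncertainty or information content of the distribution.

For a Geometric distribution with p=0.538 (number of trials until the first success, k ≥ 1):
H(X) = 1.2830 nats

(In bits, this would be 1.8510 bits.)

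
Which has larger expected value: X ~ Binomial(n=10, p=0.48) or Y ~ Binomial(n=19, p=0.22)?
X has larger mean (4.8000 > 4.1800)

Compute the expected value for each distribution:

X ~ Binomial(n=10, p=0.48):
E[X] = 4.8000

Y ~ Binomial(n=19, p=0.22):
E[Y] = 4.1800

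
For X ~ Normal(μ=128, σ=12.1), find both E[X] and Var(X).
E[X] = 128.0000, Var(X) = 146.4100

We have X ~ Normal(μ=128, σ=12.1).

For a Normal distribution with μ=128, σ=12.1:

Expected value:
E[X] = 128.0000

Variance:
Var(X) = 146.4100

Standard deviation:
σ = √Var(X) = 12.1000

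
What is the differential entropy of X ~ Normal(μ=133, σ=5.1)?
3.0482 nats

We have X ~ Normal(μ=133, σ=5.1).

The differential entropy measures the uncertainty or information content of the distribution.

For a Normal distribution with μ=133, σ=5.1:
h(X) = 3.0482 nats

(In bits, this would be 4.3976 bits.)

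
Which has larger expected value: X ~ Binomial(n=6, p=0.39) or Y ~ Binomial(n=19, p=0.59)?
Y has larger mean (11.2100 > 2.3400)

Compute the expected value for each distribution:

X ~ Binomial(n=6, p=0.39):
E[X] = 2.3400

Y ~ Binomial(n=19, p=0.59):
E[Y] = 11.2100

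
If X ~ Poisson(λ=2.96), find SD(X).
1.7205

We have X ~ Poisson(λ=2.96).

For a Poisson distribution with λ=2.96:
σ = √Var(X) = 1.7205

The standard deviation is the square root of the variance.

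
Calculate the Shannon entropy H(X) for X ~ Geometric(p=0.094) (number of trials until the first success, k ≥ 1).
3.3159 nats

We have X ~ Geometric(p=0.094) (number of trials until the first success, k ≥ 1).

The Shannon entropy measures the uncertainty or information content of the distribution.

For a Geometric distribution with p=0.094 (number of trials until the first success, k ≥ 1):
H(X) = 3.3159 nats

(In bits, this would be 4.7839 bits.)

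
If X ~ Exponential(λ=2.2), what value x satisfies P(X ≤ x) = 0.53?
0.3432

We have X ~ Exponential(λ=2.2).

We want to find x such that P(X ≤ x) = 0.53.

This is the 53rd percentile, which means 53% of values fall below this point.

Using the inverse CDF (quantile function):
x = F⁻¹(0.53) = 0.3432

Verification: P(X ≤ 0.3432) = 0.53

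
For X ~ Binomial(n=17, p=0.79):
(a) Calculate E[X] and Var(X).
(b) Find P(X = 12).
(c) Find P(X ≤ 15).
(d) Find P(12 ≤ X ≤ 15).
(a) E[X] = 13.4300, Var(X) = 2.8203
(b) P(X = 12) = 0.149339
(c) P(X ≤ 15) = 0.899649
(d) P(12 ≤ X ≤ 15) = 0.772396

We have X ~ Binomial(n=17, p=0.79).

(a) Moments:
E[X] = 13.4300
Var(X) = 2.8203
σ = √Var(X) = 1.6794

(b) Point probability using PMF:
P(X = 12) = 0.149339

(c) Cumulative probability using CDF:
P(X ≤ 15) = F(15) = 0.899649

(d) Range probability:
P(12 ≤ X ≤ 15) = P(X ≤ 15) - P(X ≤ 11)
                   = F(15) - F(11)
                   = 0.899649 - 0.127254
                   = 0.772396

This means approximately 77.2% of outcomes fall in the interval [12, 15].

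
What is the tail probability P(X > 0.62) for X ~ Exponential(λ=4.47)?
0.062574

We have X ~ Exponential(λ=4.47).

P(X > 0.62) = 1 - P(X ≤ 0.62)
                = 1 - F(0.62)
                = 1 - 0.937426
                = 0.062574

So there's approximately a 6.3% chance that X exceeds 0.62.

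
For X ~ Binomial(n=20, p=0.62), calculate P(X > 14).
0.167069

We have X ~ Binomial(n=20, p=0.62).

P(X > 14) = 1 - P(X ≤ 14)
                = 1 - F(14)
                = 1 - 0.832931
                = 0.167069

So there's approximately a 16.7% chance that X exceeds 14.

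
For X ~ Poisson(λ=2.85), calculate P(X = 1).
0.164856

We have X ~ Poisson(λ=2.85).

For a Poisson distribution, the PMF gives us the probability of each outcome.

Using the PMF formula:
P(X = 1) = 0.164856

Rounded to 4 decimal places: 0.1649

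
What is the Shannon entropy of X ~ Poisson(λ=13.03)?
2.6959 nats

We have X ~ Poisson(λ=13.03).

The Shannon entropy measures the uncertainty or information content of the distribution.

For a Poisson distribution with λ=13.03:
H(X) = 2.6959 nats

(In bits, this would be 3.8894 bits.)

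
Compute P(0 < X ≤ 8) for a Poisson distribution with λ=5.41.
0.897367

We have X ~ Poisson(λ=5.41).

To find P(0 < X ≤ 8), we use:
P(0 < X ≤ 8) = P(X ≤ 8) - P(X ≤ 0)
                 = F(8) - F(0)
                 = 0.901838 - 0.004472
                 = 0.897367

So there's approximately a 89.7% chance that X falls in this range.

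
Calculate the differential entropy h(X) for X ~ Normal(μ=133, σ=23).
4.5544 nats

We have X ~ Normal(μ=133, σ=23).

The differential entropy measures the uncertainty or information content of the distribution.

For a Normal distribution with μ=133, σ=23:
h(X) = 4.5544 nats

(In bits, this would be 6.5707 bits.)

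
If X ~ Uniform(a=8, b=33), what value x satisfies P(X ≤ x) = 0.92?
31.0000

We have X ~ Uniform(a=8, b=33).

We want to find x such that P(X ≤ x) = 0.92.

This is the 92nd percentile, which means 92% of values fall below this point.

Using the inverse CDF (quantile function):
x = F⁻¹(0.92) = 31.0000

Verification: P(X ≤ 31.0000) = 0.92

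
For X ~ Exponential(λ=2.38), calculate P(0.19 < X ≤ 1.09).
0.561521

We have X ~ Exponential(λ=2.38).

To find P(0.19 < X ≤ 1.09), we use:
P(0.19 < X ≤ 1.09) = P(X ≤ 1.09) - P(X ≤ 0.19)
                 = F(1.09) - F(0.19)
                 = 0.925294 - 0.363773
                 = 0.561521

So there's approximately a 56.2% chance that X falls in this range.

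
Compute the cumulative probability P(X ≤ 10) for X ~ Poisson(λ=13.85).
0.185838

We have X ~ Poisson(λ=13.85).

The CDF gives us P(X ≤ k).

Using the CDF:
P(X ≤ 10) = 0.185838

This means there's approximately a 18.6% chance that X is at most 10.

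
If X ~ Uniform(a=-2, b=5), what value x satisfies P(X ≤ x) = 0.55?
1.8500

We have X ~ Uniform(a=-2, b=5).

We want to find x such that P(X ≤ x) = 0.55.

This is the 55th percentile, which means 55% of values fall below this point.

Using the inverse CDF (quantile function):
x = F⁻¹(0.55) = 1.8500

Verification: P(X ≤ 1.8500) = 0.55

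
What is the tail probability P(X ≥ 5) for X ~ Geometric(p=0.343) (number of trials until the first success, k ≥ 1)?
0.186321

We have X ~ Geometric(p=0.343) (number of trials until the first success, k ≥ 1).

For discrete distributions, P(X ≥ 5) = 1 - P(X ≤ 4).

P(X ≤ 4) = 0.813679
P(X ≥ 5) = 1 - 0.813679 = 0.186321

So there's approximately a 18.6% chance that X is at least 5.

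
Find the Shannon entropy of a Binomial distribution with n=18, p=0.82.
1.8896 nats

We have X ~ Binomial(n=18, p=0.82).

The Shannon entropy measures the uncertainty or information content of the distribution.

For a Binomial distribution with n=18, p=0.82:
H(X) = 1.8896 nats

(In bits, this would be 2.7261 bits.)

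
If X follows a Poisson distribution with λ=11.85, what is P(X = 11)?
0.115706

We have X ~ Poisson(λ=11.85).

For a Poisson distribution, the PMF gives us the probability of each outcome.

Using the PMF formula:
P(X = 11) = 0.115706

Rounded to 4 decimal places: 0.1157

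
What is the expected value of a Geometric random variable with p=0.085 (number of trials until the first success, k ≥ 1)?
11.7647

We have X ~ Geometric(p=0.085) (number of trials until the first success, k ≥ 1).

For a Geometric distribution with p=0.085 (number of trials until the first success, k ≥ 1):
E[X] = 11.7647

This is the expected (average) value of X.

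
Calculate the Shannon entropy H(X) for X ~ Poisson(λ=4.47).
2.1455 nats

We have X ~ Poisson(λ=4.47).

The Shannon entropy measures the uncertainty or information content of the distribution.

For a Poisson distribution with λ=4.47:
H(X) = 2.1455 nats

(In bits, this would be 3.0953 bits.)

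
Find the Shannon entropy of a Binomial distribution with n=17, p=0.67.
2.0776 nats

We have X ~ Binomial(n=17, p=0.67).

The Shannon entropy measures the uncertainty or information content of the distribution.

For a Binomial distribution with n=17, p=0.67:
H(X) = 2.0776 nats

(In bits, this would be 2.9973 bits.)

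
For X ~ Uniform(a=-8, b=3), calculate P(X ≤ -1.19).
0.619091

We have X ~ Uniform(a=-8, b=3).

The CDF gives us P(X ≤ k).

Using the CDF:
P(X ≤ -1.19) = 0.619091

This means there's approximately a 61.9% chance that X is at most -1.19.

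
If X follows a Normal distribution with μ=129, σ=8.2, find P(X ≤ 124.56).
0.294094

We have X ~ Normal(μ=129, σ=8.2).

The CDF gives us P(X ≤ k).

Using the CDF:
P(X ≤ 124.56) = 0.294094

This means there's approximately a 29.4% chance that X is at most 124.56.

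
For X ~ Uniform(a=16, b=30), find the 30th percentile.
20.2000

We have X ~ Uniform(a=16, b=30).

We want to find x such that P(X ≤ x) = 0.3.

This is the 30th percentile, which means 30% of values fall below this point.

Using the inverse CDF (quantile function):
x = F⁻¹(0.3) = 20.2000

Verification: P(X ≤ 20.2000) = 0.3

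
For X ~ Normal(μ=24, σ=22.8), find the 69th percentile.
35.3054

We have X ~ Normal(μ=24, σ=22.8).

We want to find x such that P(X ≤ x) = 0.69.

This is the 69th percentile, which means 69% of values fall below this point.

Using the inverse CDF (quantile function):
x = F⁻¹(0.69) = 35.3054

Verification: P(X ≤ 35.3054) = 0.69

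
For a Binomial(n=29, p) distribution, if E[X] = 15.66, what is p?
p = 0.54

For a Binomial(n, p) distribution:
E[X] = n × p

Given n = 29 and E[X] = 15.66:
15.66 = 29 × p
p = 15.66 / 29 = 0.54

Verification: Binomial(29, 0.54) has E[X] = 15.66 ✓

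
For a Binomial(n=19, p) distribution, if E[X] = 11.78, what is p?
p = 0.62

For a Binomial(n, p) distribution:
E[X] = n × p

Given n = 19 and E[X] = 11.78:
11.78 = 19 × p
p = 11.78 / 19 = 0.62

Verification: Binomial(19, 0.62) has E[X] = 11.78 ✓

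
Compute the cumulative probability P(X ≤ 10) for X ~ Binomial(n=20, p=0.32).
0.972074

We have X ~ Binomial(n=20, p=0.32).

The CDF gives us P(X ≤ k).

Using the CDF:
P(X ≤ 10) = 0.972074

This means there's approximately a 97.2% chance that X is at most 10.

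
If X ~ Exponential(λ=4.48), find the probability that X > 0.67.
0.049707

We have X ~ Exponential(λ=4.48).

P(X > 0.67) = 1 - P(X ≤ 0.67)
                = 1 - F(0.67)
                = 1 - 0.950293
                = 0.049707

So there's approximately a 5.0% chance that X exceeds 0.67.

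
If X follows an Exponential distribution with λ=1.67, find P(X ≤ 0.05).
0.080109

We have X ~ Exponential(λ=1.67).

The CDF gives us P(X ≤ k).

Using the CDF:
P(X ≤ 0.05) = 0.080109

This means there's approximately a 8.0% chance that X is at most 0.05.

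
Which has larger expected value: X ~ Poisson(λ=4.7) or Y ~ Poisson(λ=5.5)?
Y has larger mean (5.5000 > 4.7000)

Compute the expected value for each distribution:

X ~ Poisson(λ=4.7):
E[X] = 4.7000

Y ~ Poisson(λ=5.5):
E[Y] = 5.5000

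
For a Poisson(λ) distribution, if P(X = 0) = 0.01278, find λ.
λ = 4.3599

For a Poisson(λ) distribution, the PMF at 0 is:
P(X = 0) = λ^0 e^(-λ) / 0! = e^(-λ)

Given P(X = 0) = 0.01278:
e^(-λ) = 0.01278
-λ = ln(0.01278)
λ = -ln(0.01278) = 4.3599

Verification: e^(-4.3599) = 0.01278 ✓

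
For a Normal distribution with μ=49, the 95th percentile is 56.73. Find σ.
σ = 4.6995

For X ~ Normal(μ, σ), the p-th percentile satisfies x = μ + z_p × σ,
where z_p = Φ⁻¹(p) is the standard normal quantile.

Step 1: z_{0.95} = Φ⁻¹(0.95) = 1.6449

Step 2: Solve for σ:
56.73 = 49 + 1.6449 × σ
σ = (56.73 - 49) / 1.6449
σ = 7.73 / 1.6449
σ = 4.6995

Verification: μ + z × σ = 49 + 1.6449 × 4.6995 = 56.73 ✓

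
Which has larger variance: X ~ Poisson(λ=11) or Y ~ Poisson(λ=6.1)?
X has larger variance (11.0000 > 6.1000)

Compute the variance for each distribution:

X ~ Poisson(λ=11):
Var(X) = 11.0000

Y ~ Poisson(λ=6.1):
Var(Y) = 6.1000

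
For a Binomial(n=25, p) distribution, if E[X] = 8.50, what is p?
p = 0.34

For a Binomial(n, p) distribution:
E[X] = n × p

Given n = 25 and E[X] = 8.50:
8.50 = 25 × p
p = 8.50 / 25 = 0.34

Verification: Binomial(25, 0.34) has E[X] = 8.50 ✓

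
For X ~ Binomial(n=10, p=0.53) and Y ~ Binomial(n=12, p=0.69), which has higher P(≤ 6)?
X has higher probability (P(X ≤ 6) = 0.7745 > P(Y ≤ 6) = 0.1343)

Compute P(≤ 6) for each distribution:

X ~ Binomial(n=10, p=0.53):
P(X ≤ 6) = 0.7745

Y ~ Binomial(n=12, p=0.69):
P(Y ≤ 6) = 0.1343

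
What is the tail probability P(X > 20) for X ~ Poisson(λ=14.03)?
0.048772

We have X ~ Poisson(λ=14.03).

P(X > 20) = 1 - P(X ≤ 20)
                = 1 - F(20)
                = 1 - 0.951228
                = 0.048772

So there's approximately a 4.9% chance that X exceeds 20.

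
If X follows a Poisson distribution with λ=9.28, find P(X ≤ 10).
0.672318

We have X ~ Poisson(λ=9.28).

The CDF gives us P(X ≤ k).

Using the CDF:
P(X ≤ 10) = 0.672318

This means there's approximately a 67.2% chance that X is at most 10.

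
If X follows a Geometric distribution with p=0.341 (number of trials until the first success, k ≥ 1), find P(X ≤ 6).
0.918095

We have X ~ Geometric(p=0.341) (number of trials until the first success, k ≥ 1).

The CDF gives us P(X ≤ k).

Using the CDF:
P(X ≤ 6) = 0.918095

This means there's approximately a 91.8% chance that X is at most 6.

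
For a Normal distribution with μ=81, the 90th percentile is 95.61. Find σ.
σ = 11.4002

For X ~ Normal(μ, σ), the p-th percentile satisfies x = μ + z_p × σ,
where z_p = Φ⁻¹(p) is the standard normal quantile.

Step 1: z_{0.9} = Φ⁻¹(0.9) = 1.2816

Step 2: Solve for σ:
95.61 = 81 + 1.2816 × σ
σ = (95.61 - 81) / 1.2816
σ = 14.61 / 1.2816
σ = 11.4002

Verification: μ + z × σ = 81 + 1.2816 × 11.4002 = 95.61 ✓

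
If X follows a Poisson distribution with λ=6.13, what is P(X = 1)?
0.013342

We have X ~ Poisson(λ=6.13).

For a Poisson distribution, the PMF gives us the probability of each outcome.

Using the PMF formula:
P(X = 1) = 0.013342

Rounded to 4 decimal places: 0.0133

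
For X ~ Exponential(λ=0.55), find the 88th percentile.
3.8550

We have X ~ Exponential(λ=0.55).

We want to find x such that P(X ≤ x) = 0.88.

This is the 88th percentile, which means 88% of values fall below this point.

Using the inverse CDF (quantile function):
x = F⁻¹(0.88) = 3.8550

Verification: P(X ≤ 3.8550) = 0.88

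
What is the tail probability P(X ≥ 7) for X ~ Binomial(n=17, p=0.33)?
0.315328

We have X ~ Binomial(n=17, p=0.33).

For discrete distributions, P(X ≥ 7) = 1 - P(X ≤ 6).

P(X ≤ 6) = 0.684672
P(X ≥ 7) = 1 - 0.684672 = 0.315328

So there's approximately a 31.5% chance that X is at least 7.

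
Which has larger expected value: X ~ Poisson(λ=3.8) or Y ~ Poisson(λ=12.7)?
Y has larger mean (12.7000 > 3.8000)

Compute the expected value for each distribution:

X ~ Poisson(λ=3.8):
E[X] = 3.8000

Y ~ Poisson(λ=12.7):
E[Y] = 12.7000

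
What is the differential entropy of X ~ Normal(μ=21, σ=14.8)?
4.1136 nats

We have X ~ Normal(μ=21, σ=14.8).

The differential entropy measures the uncertainty or information content of the distribution.

For a Normal distribution with μ=21, σ=14.8:
h(X) = 4.1136 nats

(In bits, this would be 5.9346 bits.)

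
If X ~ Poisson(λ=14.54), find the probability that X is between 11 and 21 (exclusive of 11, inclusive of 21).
0.742267

We have X ~ Poisson(λ=14.54).

To find P(11 < X ≤ 21), we use:
P(11 < X ≤ 21) = P(X ≤ 21) - P(X ≤ 11)
                 = F(21) - F(11)
                 = 0.959402 - 0.217135
                 = 0.742267

So there's approximately a 74.2% chance that X falls in this range.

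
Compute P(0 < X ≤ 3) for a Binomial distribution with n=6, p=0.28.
0.804974

We have X ~ Binomial(n=6, p=0.28).

To find P(0 < X ≤ 3), we use:
P(0 < X ≤ 3) = P(X ≤ 3) - P(X ≤ 0)
                 = F(3) - F(0)
                 = 0.944288 - 0.139314
                 = 0.804974

So there's approximately a 80.5% chance that X falls in this range.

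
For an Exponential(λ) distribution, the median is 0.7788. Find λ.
λ = 0.8900

For X ~ Exponential(λ), the CDF is F(x) = 1 - e^(-λx).
The median m satisfies F(m) = 0.5:
1 - e^(-λm) = 0.5
e^(-λm) = 0.5
λm = ln(2)
m = ln(2) / λ

Given m = 0.7788:
λ = ln(2) / 0.7788 = 0.693147 / 0.7788 = 0.8900

Verification: ln(2) / 0.8900 = 0.7788 ✓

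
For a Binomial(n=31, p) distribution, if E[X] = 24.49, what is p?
p = 0.79

For a Binomial(n, p) distribution:
E[X] = n × p

Given n = 31 and E[X] = 24.49:
24.49 = 31 × p
p = 24.49 / 31 = 0.79

Verification: Binomial(31, 0.79) has E[X] = 24.49 ✓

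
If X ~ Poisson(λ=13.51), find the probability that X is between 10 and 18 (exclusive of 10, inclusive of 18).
0.697435

We have X ~ Poisson(λ=13.51).

To find P(10 < X ≤ 18), we use:
P(10 < X ≤ 18) = P(X ≤ 18) - P(X ≤ 10)
                 = F(18) - F(10)
                 = 0.907902 - 0.210468
                 = 0.697435

So there's approximately a 69.7% chance that X falls in this range.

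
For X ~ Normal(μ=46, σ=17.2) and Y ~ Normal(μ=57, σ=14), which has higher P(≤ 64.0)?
X has higher probability (P(X ≤ 64.0) = 0.8523 > P(Y ≤ 64.0) = 0.6915)

Compute P(≤ 64.0) for each distribution:

X ~ Normal(μ=46, σ=17.2):
P(X ≤ 64.0) = 0.8523

Y ~ Normal(μ=57, σ=14):
P(Y ≤ 64.0) = 0.6915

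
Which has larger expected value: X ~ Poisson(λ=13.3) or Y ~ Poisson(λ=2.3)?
X has larger mean (13.3000 > 2.3000)

Compute the expected value for each distribution:

X ~ Poisson(λ=13.3):
E[X] = 13.3000

Y ~ Poisson(λ=2.3):
E[Y] = 2.3000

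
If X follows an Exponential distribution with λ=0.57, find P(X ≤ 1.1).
0.465808

We have X ~ Exponential(λ=0.57).

The CDF gives us P(X ≤ k).

Using the CDF:
P(X ≤ 1.1) = 0.465808

This means there's approximately a 46.6% chance that X is at most 1.1.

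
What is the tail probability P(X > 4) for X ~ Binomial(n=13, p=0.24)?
0.181564

We have X ~ Binomial(n=13, p=0.24).

P(X > 4) = 1 - P(X ≤ 4)
                = 1 - F(4)
                = 1 - 0.818436
                = 0.181564

So there's approximately a 18.2% chance that X exceeds 4.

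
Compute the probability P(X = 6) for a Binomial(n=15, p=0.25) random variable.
0.091748

We have X ~ Binomial(n=15, p=0.25).

For a Binomial distribution, the PMF gives us the probability of each outcome.

Using the PMF formula:
P(X = 6) = 0.091748

Rounded to 4 decimal places: 0.0917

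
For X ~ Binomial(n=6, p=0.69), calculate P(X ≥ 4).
0.725575

We have X ~ Binomial(n=6, p=0.69).

For discrete distributions, P(X ≥ 4) = 1 - P(X ≤ 3).

P(X ≤ 3) = 0.274425
P(X ≥ 4) = 1 - 0.274425 = 0.725575

So there's approximately a 72.6% chance that X is at least 4.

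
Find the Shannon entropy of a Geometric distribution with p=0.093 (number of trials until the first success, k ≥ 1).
3.3271 nats

We have X ~ Geometric(p=0.093) (number of trials until the first success, k ≥ 1).

The Shannon entropy measures the uncertainty or information content of the distribution.

For a Geometric distribution with p=0.093 (number of trials until the first success, k ≥ 1):
H(X) = 3.3271 nats

(In bits, this would be 4.8001 bits.)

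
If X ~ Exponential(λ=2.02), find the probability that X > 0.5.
0.364219

We have X ~ Exponential(λ=2.02).

P(X > 0.5) = 1 - P(X ≤ 0.5)
                = 1 - F(0.5)
                = 1 - 0.635781
                = 0.364219

So there's approximately a 36.4% chance that X exceeds 0.5.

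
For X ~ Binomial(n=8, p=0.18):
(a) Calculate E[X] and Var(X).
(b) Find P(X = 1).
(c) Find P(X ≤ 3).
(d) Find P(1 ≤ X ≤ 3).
(a) E[X] = 1.4400, Var(X) = 1.1808
(b) P(X = 1) = 0.358971
(c) P(X ≤ 3) = 0.960261
(d) P(1 ≤ X ≤ 3) = 0.755847

We have X ~ Binomial(n=8, p=0.18).

(a) Moments:
E[X] = 1.4400
Var(X) = 1.1808
σ = √Var(X) = 1.0866

(b) Point probability using PMF:
P(X = 1) = 0.358971

(c) Cumulative probability using CDF:
P(X ≤ 3) = F(3) = 0.960261

(d) Range probability:
P(1 ≤ X ≤ 3) = P(X ≤ 3) - P(X ≤ 0)
                   = F(3) - F(0)
                   = 0.960261 - 0.204414
                   = 0.755847

This means approximately 75.6% of outcomes fall in the interval [1, 3].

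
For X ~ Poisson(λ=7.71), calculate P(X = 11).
0.064274

We have X ~ Poisson(λ=7.71).

For a Poisson distribution, the PMF gives us the probability of each outcome.

Using the PMF formula:
P(X = 11) = 0.064274

Rounded to 4 decimal places: 0.0643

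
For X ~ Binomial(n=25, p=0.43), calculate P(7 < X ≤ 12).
0.668467

We have X ~ Binomial(n=25, p=0.43).

To find P(7 < X ≤ 12), we use:
P(7 < X ≤ 12) = P(X ≤ 12) - P(X ≤ 7)
                 = F(12) - F(7)
                 = 0.761317 - 0.092851
                 = 0.668467

So there's approximately a 66.8% chance that X falls in this range.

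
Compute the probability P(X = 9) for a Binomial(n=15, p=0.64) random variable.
0.196263

We have X ~ Binomial(n=15, p=0.64).

For a Binomial distribution, the PMF gives us the probability of each outcome.

Using the PMF formula:
P(X = 9) = 0.196263

Rounded to 4 decimal places: 0.1963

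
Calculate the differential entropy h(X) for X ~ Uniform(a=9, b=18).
2.1972 nats

We have X ~ Uniform(a=9, b=18).

The differential entropy measures the uncertainty or information content of the distribution.

For a Uniform distribution with a=9, b=18:
h(X) = 2.1972 nats

(In bits, this would be 3.1699 bits.)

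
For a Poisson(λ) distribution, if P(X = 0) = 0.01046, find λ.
λ = 4.5602

For a Poisson(λ) distribution, the PMF at 0 is:
P(X = 0) = λ^0 e^(-λ) / 0! = e^(-λ)

Given P(X = 0) = 0.01046:
e^(-λ) = 0.01046
-λ = ln(0.01046)
λ = -ln(0.01046) = 4.5602

Verification: e^(-4.5602) = 0.01046 ✓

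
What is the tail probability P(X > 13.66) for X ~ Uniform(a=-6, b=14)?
0.017000

We have X ~ Uniform(a=-6, b=14).

P(X > 13.66) = 1 - P(X ≤ 13.66)
                = 1 - F(13.66)
                = 1 - 0.983000
                = 0.017000

So there's approximately a 1.7% chance that X exceeds 13.66.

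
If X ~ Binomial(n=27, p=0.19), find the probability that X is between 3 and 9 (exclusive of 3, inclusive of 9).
0.760445

We have X ~ Binomial(n=27, p=0.19).

To find P(3 < X ≤ 9), we use:
P(3 < X ≤ 9) = P(X ≤ 9) - P(X ≤ 3)
                 = F(9) - F(3)
                 = 0.978198 - 0.217753
                 = 0.760445

So there's approximately a 76.0% chance that X falls in this range.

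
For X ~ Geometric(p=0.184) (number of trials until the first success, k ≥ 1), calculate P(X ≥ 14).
0.071117

We have X ~ Geometric(p=0.184) (number of trials until the first success, k ≥ 1).

For discrete distributions, P(X ≥ 14) = 1 - P(X ≤ 13).

P(X ≤ 13) = 0.928883
P(X ≥ 14) = 1 - 0.928883 = 0.071117

So there's approximately a 7.1% chance that X is at least 14.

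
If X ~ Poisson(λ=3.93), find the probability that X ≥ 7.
0.103509

We have X ~ Poisson(λ=3.93).

For discrete distributions, P(X ≥ 7) = 1 - P(X ≤ 6).

P(X ≤ 6) = 0.896491
P(X ≥ 7) = 1 - 0.896491 = 0.103509

So there's approximately a 10.4% chance that X is at least 7.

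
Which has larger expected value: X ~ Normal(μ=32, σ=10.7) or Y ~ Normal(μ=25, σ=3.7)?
X has larger mean (32.0000 > 25.0000)

Compute the expected value for each distribution:

X ~ Normal(μ=32, σ=10.7):
E[X] = 32.0000

Y ~ Normal(μ=25, σ=3.7):
E[Y] = 25.0000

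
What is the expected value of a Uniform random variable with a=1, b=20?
10.5000

We have X ~ Uniform(a=1, b=20).

For a Uniform distribution with a=1, b=20:
E[X] = 10.5000

This is the expected (average) value of X.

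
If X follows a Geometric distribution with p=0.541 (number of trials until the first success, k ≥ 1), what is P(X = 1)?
0.541000

We have X ~ Geometric(p=0.541) (number of trials until the first success, k ≥ 1).

For a Geometric distribution, the PMF gives us the probability of each outcome.

Using the PMF formula:
P(X = 1) = 0.541000

Rounded to 4 decimal places: 0.5410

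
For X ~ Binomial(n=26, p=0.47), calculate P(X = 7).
0.019232

We have X ~ Binomial(n=26, p=0.47).

For a Binomial distribution, the PMF gives us the probability of each outcome.

Using the PMF formula:
P(X = 7) = 0.019232

Rounded to 4 decimal places: 0.0192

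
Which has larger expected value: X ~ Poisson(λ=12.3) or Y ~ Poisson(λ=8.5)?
X has larger mean (12.3000 > 8.5000)

Compute the expected value for each distribution:

X ~ Poisson(λ=12.3):
E[X] = 12.3000

Y ~ Poisson(λ=8.5):
E[Y] = 8.5000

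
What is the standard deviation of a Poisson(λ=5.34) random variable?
2.3108

We have X ~ Poisson(λ=5.34).

For a Poisson distribution with λ=5.34:
σ = √Var(X) = 2.3108

The standard deviation is the square root of the variance.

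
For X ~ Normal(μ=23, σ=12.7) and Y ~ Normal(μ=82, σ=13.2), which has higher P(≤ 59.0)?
X has higher probability (P(X ≤ 59.0) = 0.9977 > P(Y ≤ 59.0) = 0.0407)

Compute P(≤ 59.0) for each distribution:

X ~ Normal(μ=23, σ=12.7):
P(X ≤ 59.0) = 0.9977

Y ~ Normal(μ=82, σ=13.2):
P(Y ≤ 59.0) = 0.0407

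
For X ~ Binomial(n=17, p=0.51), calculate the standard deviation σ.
2.0611

We have X ~ Binomial(n=17, p=0.51).

For a Binomial distribution with n=17, p=0.51:
σ = √Var(X) = 2.0611

The standard deviation is the square root of the variance.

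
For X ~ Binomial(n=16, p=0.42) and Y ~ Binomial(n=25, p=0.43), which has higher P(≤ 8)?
X has higher probability (P(X ≤ 8) = 0.8168 > P(Y ≤ 8) = 0.1823)

Compute P(≤ 8) for each distribution:

X ~ Binomial(n=16, p=0.42):
P(X ≤ 8) = 0.8168

Y ~ Binomial(n=25, p=0.43):
P(Y ≤ 8) = 0.1823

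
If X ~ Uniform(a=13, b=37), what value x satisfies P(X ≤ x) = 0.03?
13.7200

We have X ~ Uniform(a=13, b=37).

We want to find x such that P(X ≤ x) = 0.03.

This is the 3rd percentile, which means 3% of values fall below this point.

Using the inverse CDF (quantile function):
x = F⁻¹(0.03) = 13.7200

Verification: P(X ≤ 13.7200) = 0.03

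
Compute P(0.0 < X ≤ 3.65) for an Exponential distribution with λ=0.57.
0.875132

We have X ~ Exponential(λ=0.57).

To find P(0.0 < X ≤ 3.65), we use:
P(0.0 < X ≤ 3.65) = P(X ≤ 3.65) - P(X ≤ 0.0)
                 = F(3.65) - F(0.0)
                 = 0.875132 - 0.000000
                 = 0.875132

So there's approximately a 87.5% chance that X falls in this range.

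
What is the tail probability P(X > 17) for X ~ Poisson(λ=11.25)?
0.038538

We have X ~ Poisson(λ=11.25).

P(X > 17) = 1 - P(X ≤ 17)
                = 1 - F(17)
                = 1 - 0.961462
                = 0.038538

So there's approximately a 3.9% chance that X exceeds 17.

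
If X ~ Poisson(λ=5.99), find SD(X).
2.4474

We have X ~ Poisson(λ=5.99).

For a Poisson distribution with λ=5.99:
σ = √Var(X) = 2.4474

The standard deviation is the square root of the variance.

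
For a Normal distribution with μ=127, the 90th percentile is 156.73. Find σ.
σ = 23.1984

For X ~ Normal(μ, σ), the p-th percentile satisfies x = μ + z_p × σ,
where z_p = Φ⁻¹(p) is the standard normal quantile.

Step 1: z_{0.9} = Φ⁻¹(0.9) = 1.2816

Step 2: Solve for σ:
156.73 = 127 + 1.2816 × σ
σ = (156.73 - 127) / 1.2816
σ = 29.73 / 1.2816
σ = 23.1984

Verification: μ + z × σ = 127 + 1.2816 × 23.1984 = 156.73 ✓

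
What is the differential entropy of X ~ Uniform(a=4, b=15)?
2.3979 nats

We have X ~ Uniform(a=4, b=15).

The differential entropy measures the uncertainty or information content of the distribution.

For a Uniform distribution with a=4, b=15:
h(X) = 2.3979 nats

(In bits, this would be 3.4594 bits.)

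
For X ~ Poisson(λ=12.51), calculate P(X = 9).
0.076301

We have X ~ Poisson(λ=12.51).

For a Poisson distribution, the PMF gives us the probability of each outcome.

Using the PMF formula:
P(X = 9) = 0.076301

Rounded to 4 decimal places: 0.0763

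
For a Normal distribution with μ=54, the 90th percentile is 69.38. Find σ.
σ = 12.0011

For X ~ Normal(μ, σ), the p-th percentile satisfies x = μ + z_p × σ,
where z_p = Φ⁻¹(p) is the standard normal quantile.

Step 1: z_{0.9} = Φ⁻¹(0.9) = 1.2816

Step 2: Solve for σ:
69.38 = 54 + 1.2816 × σ
σ = (69.38 - 54) / 1.2816
σ = 15.38 / 1.2816
σ = 12.0011

Verification: μ + z × σ = 54 + 1.2816 × 12.0011 = 69.38 ✓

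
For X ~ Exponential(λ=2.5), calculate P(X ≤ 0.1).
0.221199

We have X ~ Exponential(λ=2.5).

The CDF gives us P(X ≤ k).

Using the CDF:
P(X ≤ 0.1) = 0.221199

This means there's approximately a 22.1% chance that X is at most 0.1.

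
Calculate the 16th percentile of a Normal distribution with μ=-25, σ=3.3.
-28.2817

We have X ~ Normal(μ=-25, σ=3.3).

We want to find x such that P(X ≤ x) = 0.16.

This is the 16th percentile, which means 16% of values fall below this point.

Using the inverse CDF (quantile function):
x = F⁻¹(0.16) = -28.2817

Verification: P(X ≤ -28.2817) = 0.16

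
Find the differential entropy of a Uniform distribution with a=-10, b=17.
3.2958 nats

We have X ~ Uniform(a=-10, b=17).

The differential entropy measures the uncertainty or information content of the distribution.

For a Uniform distribution with a=-10, b=17:
h(X) = 3.2958 nats

(In bits, this would be 4.7549 bits.)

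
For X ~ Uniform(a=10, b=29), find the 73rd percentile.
23.8700

We have X ~ Uniform(a=10, b=29).

We want to find x such that P(X ≤ x) = 0.73.

This is the 73rd percentile, which means 73% of values fall below this point.

Using the inverse CDF (quantile function):
x = F⁻¹(0.73) = 23.8700

Verification: P(X ≤ 23.8700) = 0.73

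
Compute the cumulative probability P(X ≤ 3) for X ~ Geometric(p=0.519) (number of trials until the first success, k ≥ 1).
0.888715

We have X ~ Geometric(p=0.519) (number of trials until the first success, k ≥ 1).

The CDF gives us P(X ≤ k).

Using the CDF:
P(X ≤ 3) = 0.888715

This means there's approximately a 88.9% chance that X is at most 3.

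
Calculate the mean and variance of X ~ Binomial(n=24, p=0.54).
E[X] = 12.9600, Var(X) = 5.9616

We have X ~ Binomial(n=24, p=0.54).

For a Binomial distribution with n=24, p=0.54:

Expected value:
E[X] = 12.9600

Variance:
Var(X) = 5.9616

Standard deviation:
σ = √Var(X) = 2.4416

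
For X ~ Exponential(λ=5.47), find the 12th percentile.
0.0234

We have X ~ Exponential(λ=5.47).

We want to find x such that P(X ≤ x) = 0.12.

This is the 12th percentile, which means 12% of values fall below this point.

Using the inverse CDF (quantile function):
x = F⁻¹(0.12) = 0.0234

Verification: P(X ≤ 0.0234) = 0.12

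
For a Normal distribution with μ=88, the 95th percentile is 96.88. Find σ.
σ = 5.3987

For X ~ Normal(μ, σ), the p-th percentile satisfies x = μ + z_p × σ,
where z_p = Φ⁻¹(p) is the standard normal quantile.

Step 1: z_{0.95} = Φ⁻¹(0.95) = 1.6449

Step 2: Solve for σ:
96.88 = 88 + 1.6449 × σ
σ = (96.88 - 88) / 1.6449
σ = 8.88 / 1.6449
σ = 5.3987

Verification: μ + z × σ = 88 + 1.6449 × 5.3987 = 96.88 ✓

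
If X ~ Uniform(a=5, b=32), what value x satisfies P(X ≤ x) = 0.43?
16.6100

We have X ~ Uniform(a=5, b=32).

We want to find x such that P(X ≤ x) = 0.43.

This is the 43rd percentile, which means 43% of values fall below this point.

Using the inverse CDF (quantile function):
x = F⁻¹(0.43) = 16.6100

Verification: P(X ≤ 16.6100) = 0.43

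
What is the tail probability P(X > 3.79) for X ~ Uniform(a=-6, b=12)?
0.456111

We have X ~ Uniform(a=-6, b=12).

P(X > 3.79) = 1 - P(X ≤ 3.79)
                = 1 - F(3.79)
                = 1 - 0.543889
                = 0.456111

So there's approximately a 45.6% chance that X exceeds 3.79.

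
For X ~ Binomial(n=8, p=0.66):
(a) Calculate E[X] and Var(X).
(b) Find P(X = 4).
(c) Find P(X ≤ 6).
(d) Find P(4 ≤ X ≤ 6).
(a) E[X] = 5.2800, Var(X) = 1.7952
(b) P(X = 4) = 0.177496
(c) P(X ≤ 6) = 0.815616
(d) P(4 ≤ X ≤ 6) = 0.720672

We have X ~ Binomial(n=8, p=0.66).

(a) Moments:
E[X] = 5.2800
Var(X) = 1.7952
σ = √Var(X) = 1.3399

(b) Point probability using PMF:
P(X = 4) = 0.177496

(c) Cumulative probability using CDF:
P(X ≤ 6) = F(6) = 0.815616

(d) Range probability:
P(4 ≤ X ≤ 6) = P(X ≤ 6) - P(X ≤ 3)
                   = F(6) - F(3)
                   = 0.815616 - 0.094943
                   = 0.720672

This means approximately 72.1% of outcomes fall in the interval [4, 6].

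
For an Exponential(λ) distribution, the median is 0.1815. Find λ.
λ = 3.8190

For X ~ Exponential(λ), the CDF is F(x) = 1 - e^(-λx).
The median m satisfies F(m) = 0.5:
1 - e^(-λm) = 0.5
e^(-λm) = 0.5
λm = ln(2)
m = ln(2) / λ

Given m = 0.1815:
λ = ln(2) / 0.1815 = 0.693147 / 0.1815 = 3.8190

Verification: ln(2) / 3.8190 = 0.1815 ✓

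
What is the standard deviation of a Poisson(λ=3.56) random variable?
1.8868

We have X ~ Poisson(λ=3.56).

For a Poisson distribution with λ=3.56:
σ = √Var(X) = 1.8868

The standard deviation is the square root of the variance.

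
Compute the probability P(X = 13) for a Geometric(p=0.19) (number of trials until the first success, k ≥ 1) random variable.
0.015156

We have X ~ Geometric(p=0.19) (number of trials until the first success, k ≥ 1).

For a Geometric distribution, the PMF gives us the probability of each outcome.

Using the PMF formula:
P(X = 13) = 0.015156

Rounded to 4 decimal places: 0.0152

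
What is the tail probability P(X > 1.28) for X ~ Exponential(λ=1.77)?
0.103768

We have X ~ Exponential(λ=1.77).

P(X > 1.28) = 1 - P(X ≤ 1.28)
                = 1 - F(1.28)
                = 1 - 0.896232
                = 0.103768

So there's approximately a 10.4% chance that X exceeds 1.28.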